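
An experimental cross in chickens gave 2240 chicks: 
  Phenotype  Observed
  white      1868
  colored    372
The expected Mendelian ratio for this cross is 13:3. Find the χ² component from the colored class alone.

The 13:3 ratio has 16 parts, so with N = 2240 the expected counts are:
  white: 2240 × 13/16 = 1820
  colored: 2240 × 3/16 = 420
Contribution of colored: (372 − 420)² / 420 = 5.4857

5.486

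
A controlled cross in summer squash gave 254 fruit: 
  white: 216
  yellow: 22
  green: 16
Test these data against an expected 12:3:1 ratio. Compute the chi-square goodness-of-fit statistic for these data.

Expected counts for N = 254 under a 12:3:1 ratio (total parts = 16):
  white: 254 × 12/16 = 190.5
  yellow: 254 × 3/16 = 47.625
  green: 254 × 1/16 = 15.875
χ² = Σ (O − E)² / E
  white: (216 − 190.5)² / 190.5 = 3.4134
  yellow: (22 − 47.625)² / 47.625 = 13.7877
  green: (16 − 15.875)² / 15.875 = 0.0010
χ² = 3.4134 + 13.7877 + 0.0010 = 17.2021 ≈ 17.202

17.202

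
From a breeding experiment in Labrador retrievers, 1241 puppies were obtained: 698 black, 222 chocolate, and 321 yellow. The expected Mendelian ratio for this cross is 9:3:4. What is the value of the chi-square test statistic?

0.863

Expected counts for N = 1241 under a 9:3:4 ratio (total parts = 16):
  black: 1241 × 9/16 = 698.0625
  chocolate: 1241 × 3/16 = 232.6875
  yellow: 1241 × 4/16 = 310.25
χ² = Σ (O − E)² / E
  black: (698 − 698.0625)² / 698.0625 = 0.0000
  chocolate: (222 − 232.6875)² / 232.6875 = 0.4909
  yellow: (321 − 310.25)² / 310.25 = 0.3725
χ² = 0.0000 + 0.4909 + 0.3725 = 0.8634 ≈ 0.863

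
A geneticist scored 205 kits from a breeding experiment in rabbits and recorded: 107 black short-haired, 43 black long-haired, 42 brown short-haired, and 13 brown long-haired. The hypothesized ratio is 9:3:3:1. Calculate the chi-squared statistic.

The 9:3:3:1 ratio has 16 parts, so with N = 205 the expected counts are:
  black short-haired: 205 × 9/16 = 115.3125
  black long-haired: 205 × 3/16 = 38.4375
  brown short-haired: 205 × 3/16 = 38.4375
  brown long-haired: 205 × 1/16 = 12.8125
χ² = Σ (O − E)² / E
  black short-haired: (107 − 115.3125)² / 115.3125 = 0.5992
  black long-haired: (43 − 38.4375)² / 38.4375 = 0.5416
  brown short-haired: (42 − 38.4375)² / 38.4375 = 0.3302
  brown long-haired: (13 − 12.8125)² / 12.8125 = 0.0027
χ² = 0.5992 + 0.5416 + 0.3302 + 0.0027 = 1.4737 ≈ 1.474

1.474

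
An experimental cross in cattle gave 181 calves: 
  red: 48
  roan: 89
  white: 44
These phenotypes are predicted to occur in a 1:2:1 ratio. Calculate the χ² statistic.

The 1:2:1 ratio has 4 parts, so with N = 181 the expected counts are:
  red: 181 × 1/4 = 45.25
  roan: 181 × 2/4 = 90.5
  white: 181 × 1/4 = 45.25
χ² = Σ (O − E)² / E
  red: (48 − 45.25)² / 45.25 = 0.1671
  roan: (89 − 90.5)² / 90.5 = 0.0249
  white: (44 − 45.25)² / 45.25 = 0.0345
χ² = 0.1671 + 0.0249 + 0.0345 = 0.2265 ≈ 0.227

0.227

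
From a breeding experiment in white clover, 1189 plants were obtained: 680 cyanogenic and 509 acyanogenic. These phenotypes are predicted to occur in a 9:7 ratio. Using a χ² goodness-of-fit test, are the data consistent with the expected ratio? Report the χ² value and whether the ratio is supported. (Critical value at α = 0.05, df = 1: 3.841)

0.428; consistent

Total ratio parts = 16. Expected numbers out of 1189:
  cyanogenic: 1189 × 9/16 = 668.8125
  acyanogenic: 1189 × 7/16 = 520.1875
χ² = Σ (O − E)² / E
  cyanogenic: (680 − 668.8125)² / 668.8125 = 0.1871
  acyanogenic: (509 − 520.1875)² / 520.1875 = 0.2406
χ² = 0.1871 + 0.2406 = 0.4277 ≈ 0.428
Degrees of freedom = 2 − 1 = 1; critical value at α = 0.05 is 3.841.
Since 0.428 < 3.841, we fail to reject the null hypothesis — the data are consistent with the 9:7 ratio.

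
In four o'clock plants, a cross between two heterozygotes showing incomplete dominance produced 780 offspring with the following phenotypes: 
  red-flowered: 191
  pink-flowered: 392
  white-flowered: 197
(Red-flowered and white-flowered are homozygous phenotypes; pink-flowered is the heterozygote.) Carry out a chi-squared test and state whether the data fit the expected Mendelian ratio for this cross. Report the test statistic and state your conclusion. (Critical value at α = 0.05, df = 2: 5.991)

0.113; consistent

With incomplete dominance, a heterozygote × heterozygote cross gives a 1:2:1 phenotypic ratio.
Total ratio parts = 4. Expected numbers out of 780:
  red-flowered: 780 × 1/4 = 195
  pink-flowered: 780 × 2/4 = 390
  white-flowered: 780 × 1/4 = 195
χ² = Σ (O − E)² / E
  red-flowered: (191 − 195)² / 195 = 0.0821
  pink-flowered: (392 − 390)² / 390 = 0.0103
  white-flowered: (197 − 195)² / 195 = 0.0205
χ² = 0.0821 + 0.0103 + 0.0205 = 0.1129 ≈ 0.113
Degrees of freedom = 3 − 1 = 2; critical value at α = 0.05 is 5.991.
Since 0.113 < 5.991, we fail to reject the null hypothesis — the data are consistent with the 1:2:1 ratio.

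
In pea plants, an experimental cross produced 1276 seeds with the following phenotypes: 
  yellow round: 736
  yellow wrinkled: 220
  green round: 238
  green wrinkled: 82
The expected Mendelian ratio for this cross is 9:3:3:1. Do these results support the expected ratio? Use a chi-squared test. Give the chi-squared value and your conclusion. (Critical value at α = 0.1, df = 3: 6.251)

2.083; consistent

Total ratio parts = 16. Expected numbers out of 1276:
  yellow round: 1276 × 9/16 = 717.75
  yellow wrinkled: 1276 × 3/16 = 239.25
  green round: 1276 × 3/16 = 239.25
  green wrinkled: 1276 × 1/16 = 79.75
χ² = Σ (O − E)² / E
  yellow round: (736 − 717.75)² / 717.75 = 0.4640
  yellow wrinkled: (220 − 239.25)² / 239.25 = 1.5489
  green round: (238 − 239.25)² / 239.25 = 0.0065
  green wrinkled: (82 − 79.75)² / 79.75 = 0.0635
χ² = 0.4640 + 1.5489 + 0.0065 + 0.0635 = 2.0829 ≈ 2.083
Degrees of freedom = 4 − 1 = 3; critical value at α = 0.1 is 6.251.
Since 2.083 < 6.251, we fail to reject the null hypothesis — the data are consistent with the 9:3:3:1 ratio.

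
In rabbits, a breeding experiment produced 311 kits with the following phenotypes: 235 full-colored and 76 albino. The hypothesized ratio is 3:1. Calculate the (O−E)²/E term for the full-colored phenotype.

Expected counts for N = 311 under a 3:1 ratio (total parts = 4):
  full-colored: 311 × 3/4 = 233.25
  albino: 311 × 1/4 = 77.75
Contribution of full-colored: (235 − 233.25)² / 233.25 = 0.0131

0.013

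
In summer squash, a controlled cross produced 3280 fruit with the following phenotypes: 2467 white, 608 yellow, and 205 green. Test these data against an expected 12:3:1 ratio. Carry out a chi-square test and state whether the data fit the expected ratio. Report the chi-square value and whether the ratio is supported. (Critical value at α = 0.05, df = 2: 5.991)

0.100; consistent

Total ratio parts = 16. Expected numbers out of 3280:
  white: 3280 × 12/16 = 2460
  yellow: 3280 × 3/16 = 615
  green: 3280 × 1/16 = 205
χ² = Σ (O − E)² / E
  white: (2467 − 2460)² / 2460 = 0.0199
  yellow: (608 − 615)² / 615 = 0.0797
  green: (205 − 205)² / 205 = 0.0000
χ² = 0.0199 + 0.0797 + 0.0000 = 0.0996 ≈ 0.100
Degrees of freedom = 3 − 1 = 2; critical value at α = 0.05 is 5.991.
Since 0.100 < 5.991, we fail to reject the null hypothesis — the data are consistent with the 12:3:1 ratio.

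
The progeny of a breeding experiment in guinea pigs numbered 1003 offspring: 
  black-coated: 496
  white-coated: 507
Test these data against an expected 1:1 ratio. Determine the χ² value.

0.121

Total ratio parts = 2. Expected numbers out of 1003:
  black-coated: 1003 × 1/2 = 501.5
  white-coated: 1003 × 1/2 = 501.5
χ² = Σ (O − E)² / E
  black-coated: (496 − 501.5)² / 501.5 = 0.0603
  white-coated: (507 − 501.5)² / 501.5 = 0.0603
χ² = 0.0603 + 0.0603 = 0.1206 ≈ 0.121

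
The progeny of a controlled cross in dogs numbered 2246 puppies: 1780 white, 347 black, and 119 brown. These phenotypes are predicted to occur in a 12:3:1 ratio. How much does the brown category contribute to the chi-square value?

3.255

Total ratio parts = 16. Expected numbers out of 2246:
  white: 2246 × 12/16 = 1684.5
  black: 2246 × 3/16 = 421.125
  brown: 2246 × 1/16 = 140.375
Contribution of brown: (119 − 140.375)² / 140.375 = 3.2548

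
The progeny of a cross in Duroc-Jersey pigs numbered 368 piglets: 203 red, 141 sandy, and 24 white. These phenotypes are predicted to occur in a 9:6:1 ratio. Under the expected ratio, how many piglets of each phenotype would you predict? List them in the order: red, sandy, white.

207, 138, 23

Total ratio parts = 16. Expected numbers out of 368:
  red: 368 × 9/16 = 207
  sandy: 368 × 6/16 = 138
  white: 368 × 1/16 = 23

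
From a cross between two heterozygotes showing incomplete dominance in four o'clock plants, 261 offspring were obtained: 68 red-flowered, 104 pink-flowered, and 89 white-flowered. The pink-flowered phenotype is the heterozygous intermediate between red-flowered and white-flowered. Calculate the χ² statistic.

14.142

With incomplete dominance, a heterozygote × heterozygote cross gives a 1:2:1 phenotypic ratio.
Total ratio parts = 4. Expected numbers out of 261:
  red-flowered: 261 × 1/4 = 65.25
  pink-flowered: 261 × 2/4 = 130.5
  white-flowered: 261 × 1/4 = 65.25
χ² = Σ (O − E)² / E
  red-flowered: (68 − 65.25)² / 65.25 = 0.1159
  pink-flowered: (104 − 130.5)² / 130.5 = 5.3812
  white-flowered: (89 − 65.25)² / 65.25 = 8.6446
χ² = 0.1159 + 5.3812 + 8.6446 = 14.1417 ≈ 14.142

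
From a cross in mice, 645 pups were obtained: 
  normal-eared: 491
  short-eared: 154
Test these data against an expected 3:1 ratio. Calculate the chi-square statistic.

0.435

The 3:1 ratio has 4 parts, so with N = 645 the expected counts are:
  normal-eared: 645 × 3/4 = 483.75
  short-eared: 645 × 1/4 = 161.25
χ² = Σ (O − E)² / E
  normal-eared: (491 − 483.75)² / 483.75 = 0.1087
  short-eared: (154 − 161.25)² / 161.25 = 0.3260
χ² = 0.1087 + 0.3260 = 0.4347 ≈ 0.435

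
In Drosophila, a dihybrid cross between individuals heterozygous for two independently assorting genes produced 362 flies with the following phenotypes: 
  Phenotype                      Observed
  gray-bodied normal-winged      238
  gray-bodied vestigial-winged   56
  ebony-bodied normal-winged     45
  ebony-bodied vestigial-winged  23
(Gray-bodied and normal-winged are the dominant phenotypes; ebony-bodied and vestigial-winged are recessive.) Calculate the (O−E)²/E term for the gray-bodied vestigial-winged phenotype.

A dihybrid F₂ with independent assortment and complete dominance at both loci gives a 9:3:3:1 phenotypic ratio.
Under the 9:3:3:1 hypothesis (Σ ratio = 16, N = 362):
  gray-bodied normal-winged: 362 × 9/16 = 203.625
  gray-bodied vestigial-winged: 362 × 3/16 = 67.875
  ebony-bodied normal-winged: 362 × 3/16 = 67.875
  ebony-bodied vestigial-winged: 362 × 1/16 = 22.625
Contribution of gray-bodied vestigial-winged: (56 − 67.875)² / 67.875 = 2.0776

2.078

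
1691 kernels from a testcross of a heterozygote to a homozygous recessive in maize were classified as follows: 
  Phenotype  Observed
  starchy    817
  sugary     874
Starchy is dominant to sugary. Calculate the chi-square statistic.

1.921

A testcross of a heterozygote (Aa × aa) gives a 1:1 phenotypic ratio.
The 1:1 ratio has 2 parts, so with N = 1691 the expected counts are:
  starchy: 1691 × 1/2 = 845.5
  sugary: 1691 × 1/2 = 845.5
χ² = Σ (O − E)² / E
  starchy: (817 − 845.5)² / 845.5 = 0.9607
  sugary: (874 − 845.5)² / 845.5 = 0.9607
χ² = 0.9607 + 0.9607 = 1.9214 ≈ 1.921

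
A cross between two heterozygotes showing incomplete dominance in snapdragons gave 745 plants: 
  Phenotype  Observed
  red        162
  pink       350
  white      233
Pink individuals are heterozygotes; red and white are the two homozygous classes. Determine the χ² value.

With incomplete dominance, a heterozygote × heterozygote cross gives a 1:2:1 phenotypic ratio.
Total ratio parts = 4. Expected numbers out of 745:
  red: 745 × 1/4 = 186.25
  pink: 745 × 2/4 = 372.5
  white: 745 × 1/4 = 186.25
χ² = Σ (O − E)² / E
  red: (162 − 186.25)² / 186.25 = 3.1574
  pink: (350 − 372.5)² / 372.5 = 1.3591
  white: (233 − 186.25)² / 186.25 = 11.7346
χ² = 3.1574 + 1.3591 + 11.7346 = 16.2511 ≈ 16.251

16.251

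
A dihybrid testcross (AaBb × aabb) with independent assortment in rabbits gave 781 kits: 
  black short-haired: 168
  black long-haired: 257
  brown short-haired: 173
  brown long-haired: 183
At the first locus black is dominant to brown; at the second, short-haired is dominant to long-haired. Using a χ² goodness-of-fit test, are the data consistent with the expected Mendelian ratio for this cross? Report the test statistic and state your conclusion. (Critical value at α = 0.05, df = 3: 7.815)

A dihybrid testcross with independent assortment gives a 1:1:1:1 ratio.
Expected counts for N = 781 under a 1:1:1:1 ratio (total parts = 4):
  black short-haired: 781 × 1/4 = 195.25
  black long-haired: 781 × 1/4 = 195.25
  brown short-haired: 781 × 1/4 = 195.25
  brown long-haired: 781 × 1/4 = 195.25
χ² = Σ (O − E)² / E
  black short-haired: (168 − 195.25)² / 195.25 = 3.8031
  black long-haired: (257 − 195.25)² / 195.25 = 19.5291
  brown short-haired: (173 − 195.25)² / 195.25 = 2.5355
  brown long-haired: (183 − 195.25)² / 195.25 = 0.7686
χ² = 3.8031 + 19.5291 + 2.5355 + 0.7686 = 26.6363 ≈ 26.636
Degrees of freedom = 4 − 1 = 3; critical value at α = 0.05 is 7.815.
Since 26.636 > 7.815, we reject the null hypothesis — the data do not fit the 1:1:1:1 ratio.

26.636; not consistent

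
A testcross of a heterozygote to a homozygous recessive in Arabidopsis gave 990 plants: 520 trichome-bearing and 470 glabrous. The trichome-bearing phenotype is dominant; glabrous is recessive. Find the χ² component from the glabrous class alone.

A testcross of a heterozygote (Aa × aa) gives a 1:1 phenotypic ratio.
Total ratio parts = 2. Expected numbers out of 990:
  trichome-bearing: 990 × 1/2 = 495
  glabrous: 990 × 1/2 = 495
Contribution of glabrous: (470 − 495)² / 495 = 1.2626

1.263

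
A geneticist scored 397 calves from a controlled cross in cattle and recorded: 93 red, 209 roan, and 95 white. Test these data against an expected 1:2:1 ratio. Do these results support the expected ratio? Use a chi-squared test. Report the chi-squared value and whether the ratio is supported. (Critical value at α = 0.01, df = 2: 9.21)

1.131; consistent

Total ratio parts = 4. Expected numbers out of 397:
  red: 397 × 1/4 = 99.25
  roan: 397 × 2/4 = 198.5
  white: 397 × 1/4 = 99.25
χ² = Σ (O − E)² / E
  red: (93 − 99.25)² / 99.25 = 0.3936
  roan: (209 − 198.5)² / 198.5 = 0.5554
  white: (95 − 99.25)² / 99.25 = 0.1820
χ² = 0.3936 + 0.5554 + 0.1820 = 1.131
Degrees of freedom = 3 − 1 = 2; critical value at α = 0.01 is 9.21.
Since 1.131 < 9.21, we fail to reject the null hypothesis — the data are consistent with the 1:2:1 ratio.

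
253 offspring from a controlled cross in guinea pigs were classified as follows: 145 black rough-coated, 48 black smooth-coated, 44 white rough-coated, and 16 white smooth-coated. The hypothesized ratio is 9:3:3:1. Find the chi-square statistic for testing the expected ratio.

Total ratio parts = 16. Expected numbers out of 253:
  black rough-coated: 253 × 9/16 = 142.3125
  black smooth-coated: 253 × 3/16 = 47.4375
  white rough-coated: 253 × 3/16 = 47.4375
  white smooth-coated: 253 × 1/16 = 15.8125
χ² = Σ (O − E)² / E
  black rough-coated: (145 − 142.3125)² / 142.3125 = 0.0508
  black smooth-coated: (48 − 47.4375)² / 47.4375 = 0.0067
  white rough-coated: (44 − 47.4375)² / 47.4375 = 0.2491
  white smooth-coated: (16 − 15.8125)² / 15.8125 = 0.0022
χ² = 0.0508 + 0.0067 + 0.2491 + 0.0022 = 0.3088 ≈ 0.309

0.309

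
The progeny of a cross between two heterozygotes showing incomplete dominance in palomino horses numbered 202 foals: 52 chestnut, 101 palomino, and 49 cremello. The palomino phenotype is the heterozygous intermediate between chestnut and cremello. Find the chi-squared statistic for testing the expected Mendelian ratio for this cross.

With incomplete dominance, a heterozygote × heterozygote cross gives a 1:2:1 phenotypic ratio.
Total ratio parts = 4. Expected numbers out of 202:
  chestnut: 202 × 1/4 = 50.5
  palomino: 202 × 2/4 = 101
  cremello: 202 × 1/4 = 50.5
χ² = Σ (O − E)² / E
  chestnut: (52 − 50.5)² / 50.5 = 0.0446
  palomino: (101 − 101)² / 101 = 0.0000
  cremello: (49 − 50.5)² / 50.5 = 0.0446
χ² = 0.0446 + 0.0000 + 0.0446 = 0.0892 ≈ 0.089

0.089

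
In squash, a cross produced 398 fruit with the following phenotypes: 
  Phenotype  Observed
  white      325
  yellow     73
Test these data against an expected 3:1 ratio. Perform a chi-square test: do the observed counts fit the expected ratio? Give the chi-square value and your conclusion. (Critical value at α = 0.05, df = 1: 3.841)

Under the 3:1 hypothesis (Σ ratio = 4, N = 398):
  white: 398 × 3/4 = 298.5
  yellow: 398 × 1/4 = 99.5
χ² = Σ (O − E)² / E
  white: (325 − 298.5)² / 298.5 = 2.3526
  yellow: (73 − 99.5)² / 99.5 = 7.0578
χ² = 2.3526 + 7.0578 = 9.4104 ≈ 9.410
Degrees of freedom = 2 − 1 = 1; critical value at α = 0.05 is 3.841.
Since 9.410 > 3.841, we reject the null hypothesis — the data do not fit the 3:1 ratio.

9.410; not consistent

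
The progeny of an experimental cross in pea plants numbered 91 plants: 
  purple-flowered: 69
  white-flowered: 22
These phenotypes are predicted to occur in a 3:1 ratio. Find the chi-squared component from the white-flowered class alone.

0.025

Expected counts for N = 91 under a 3:1 ratio (total parts = 4):
  purple-flowered: 91 × 3/4 = 68.25
  white-flowered: 91 × 1/4 = 22.75
Contribution of white-flowered: (22 − 22.75)² / 22.75 = 0.0247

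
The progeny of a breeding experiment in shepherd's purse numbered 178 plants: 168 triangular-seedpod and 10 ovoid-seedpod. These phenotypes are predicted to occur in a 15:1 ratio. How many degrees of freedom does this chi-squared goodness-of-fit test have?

1

A goodness-of-fit test with 2 phenotype classes has df = 2 − 1 = 1.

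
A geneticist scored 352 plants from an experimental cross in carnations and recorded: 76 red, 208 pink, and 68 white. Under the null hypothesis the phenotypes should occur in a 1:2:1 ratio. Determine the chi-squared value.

12.000

Total ratio parts = 4. Expected numbers out of 352:
  red: 352 × 1/4 = 88
  pink: 352 × 2/4 = 176
  white: 352 × 1/4 = 88
χ² = Σ (O − E)² / E
  red: (76 − 88)² / 88 = 1.6364
  pink: (208 − 176)² / 176 = 5.8182
  white: (68 − 88)² / 88 = 4.5455
χ² = 1.6364 + 5.8182 + 4.5455 = 12.0001 ≈ 12.000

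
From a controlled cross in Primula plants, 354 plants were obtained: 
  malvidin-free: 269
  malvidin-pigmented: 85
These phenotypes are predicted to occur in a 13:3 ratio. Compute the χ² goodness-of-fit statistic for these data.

6.432

Under the 13:3 hypothesis (Σ ratio = 16, N = 354):
  malvidin-free: 354 × 13/16 = 287.625
  malvidin-pigmented: 354 × 3/16 = 66.375
χ² = Σ (O − E)² / E
  malvidin-free: (269 − 287.625)² / 287.625 = 1.2061
  malvidin-pigmented: (85 − 66.375)² / 66.375 = 5.2262
χ² = 1.2061 + 5.2262 = 6.4323 ≈ 6.432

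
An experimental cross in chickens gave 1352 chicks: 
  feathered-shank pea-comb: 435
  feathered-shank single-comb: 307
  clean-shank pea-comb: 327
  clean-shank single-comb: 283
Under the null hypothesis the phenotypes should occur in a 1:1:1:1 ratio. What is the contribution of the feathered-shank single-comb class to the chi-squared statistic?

Expected counts for N = 1352 under a 1:1:1:1 ratio (total parts = 4):
  feathered-shank pea-comb: 1352 × 1/4 = 338
  feathered-shank single-comb: 1352 × 1/4 = 338
  clean-shank pea-comb: 1352 × 1/4 = 338
  clean-shank single-comb: 1352 × 1/4 = 338
Contribution of feathered-shank single-comb: (307 − 338)² / 338 = 2.8432

2.843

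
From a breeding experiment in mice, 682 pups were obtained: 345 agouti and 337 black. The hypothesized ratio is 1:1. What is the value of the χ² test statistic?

The 1:1 ratio has 2 parts, so with N = 682 the expected counts are:
  agouti: 682 × 1/2 = 341
  black: 682 × 1/2 = 341
χ² = Σ (O − E)² / E
  agouti: (345 − 341)² / 341 = 0.0469
  black: (337 − 341)² / 341 = 0.0469
χ² = 0.0469 + 0.0469 = 0.0938 ≈ 0.094

0.094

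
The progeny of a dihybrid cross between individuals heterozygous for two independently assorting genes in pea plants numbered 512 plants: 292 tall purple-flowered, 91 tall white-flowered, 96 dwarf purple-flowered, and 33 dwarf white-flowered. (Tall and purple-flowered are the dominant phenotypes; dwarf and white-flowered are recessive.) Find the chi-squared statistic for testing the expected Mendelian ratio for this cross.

A dihybrid F₂ with independent assortment and complete dominance at both loci gives a 9:3:3:1 phenotypic ratio.
Expected counts for N = 512 under a 9:3:3:1 ratio (total parts = 16):
  tall purple-flowered: 512 × 9/16 = 288
  tall white-flowered: 512 × 3/16 = 96
  dwarf purple-flowered: 512 × 3/16 = 96
  dwarf white-flowered: 512 × 1/16 = 32
χ² = Σ (O − E)² / E
  tall purple-flowered: (292 − 288)² / 288 = 0.0556
  tall white-flowered: (91 − 96)² / 96 = 0.2604
  dwarf purple-flowered: (96 − 96)² / 96 = 0.0000
  dwarf white-flowered: (33 − 32)² / 32 = 0.0312
χ² = 0.0556 + 0.2604 + 0.0000 + 0.0312 = 0.3472 ≈ 0.347

0.347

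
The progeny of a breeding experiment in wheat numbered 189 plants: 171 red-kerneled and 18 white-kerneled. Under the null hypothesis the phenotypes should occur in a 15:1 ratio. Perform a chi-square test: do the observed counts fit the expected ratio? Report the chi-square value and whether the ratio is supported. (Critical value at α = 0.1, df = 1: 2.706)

Expected counts for N = 189 under a 15:1 ratio (total parts = 16):
  red-kerneled: 189 × 15/16 = 177.1875
  white-kerneled: 189 × 1/16 = 11.8125
χ² = Σ (O − E)² / E
  red-kerneled: (171 − 177.1875)² / 177.1875 = 0.2161
  white-kerneled: (18 − 11.8125)² / 11.8125 = 3.2411
χ² = 0.2161 + 3.2411 = 3.4572 ≈ 3.457
Degrees of freedom = 2 − 1 = 1; critical value at α = 0.1 is 2.706.
Since 3.457 > 2.706, we reject the null hypothesis — the data do not fit the 15:1 ratio.

3.457; not consistent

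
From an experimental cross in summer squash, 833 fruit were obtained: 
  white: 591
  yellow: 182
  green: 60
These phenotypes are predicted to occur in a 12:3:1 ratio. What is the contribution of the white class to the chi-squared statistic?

The 12:3:1 ratio has 16 parts, so with N = 833 the expected counts are:
  white: 833 × 12/16 = 624.75
  yellow: 833 × 3/16 = 156.1875
  green: 833 × 1/16 = 52.0625
Contribution of white: (591 − 624.75)² / 624.75 = 1.8232

1.823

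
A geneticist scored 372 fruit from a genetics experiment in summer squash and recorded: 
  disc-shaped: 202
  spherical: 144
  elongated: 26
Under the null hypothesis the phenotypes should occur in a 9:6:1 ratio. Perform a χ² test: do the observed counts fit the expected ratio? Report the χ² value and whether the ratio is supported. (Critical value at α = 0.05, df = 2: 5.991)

Expected counts for N = 372 under a 9:6:1 ratio (total parts = 16):
  disc-shaped: 372 × 9/16 = 209.25
  spherical: 372 × 6/16 = 139.5
  elongated: 372 × 1/16 = 23.25
χ² = Σ (O − E)² / E
  disc-shaped: (202 − 209.25)² / 209.25 = 0.2512
  spherical: (144 − 139.5)² / 139.5 = 0.1452
  elongated: (26 − 23.25)² / 23.25 = 0.3253
χ² = 0.2512 + 0.1452 + 0.3253 = 0.7217 ≈ 0.722
Degrees of freedom = 3 − 1 = 2; critical value at α = 0.05 is 5.991.
Since 0.722 < 5.991, we fail to reject the null hypothesis — the data are consistent with the 9:6:1 ratio.

0.722; consistent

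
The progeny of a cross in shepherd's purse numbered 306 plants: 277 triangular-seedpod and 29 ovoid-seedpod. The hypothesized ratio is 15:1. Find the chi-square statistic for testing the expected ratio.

5.439

The 15:1 ratio has 16 parts, so with N = 306 the expected counts are:
  triangular-seedpod: 306 × 15/16 = 286.875
  ovoid-seedpod: 306 × 1/16 = 19.125
χ² = Σ (O − E)² / E
  triangular-seedpod: (277 − 286.875)² / 286.875 = 0.3399
  ovoid-seedpod: (29 − 19.125)² / 19.125 = 5.0989
χ² = 0.3399 + 5.0989 = 5.4388 ≈ 5.439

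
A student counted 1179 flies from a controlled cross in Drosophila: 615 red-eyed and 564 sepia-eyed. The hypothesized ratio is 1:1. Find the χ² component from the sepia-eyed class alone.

1.103

Expected counts for N = 1179 under a 1:1 ratio (total parts = 2):
  red-eyed: 1179 × 1/2 = 589.5
  sepia-eyed: 1179 × 1/2 = 589.5
Contribution of sepia-eyed: (564 − 589.5)² / 589.5 = 1.1031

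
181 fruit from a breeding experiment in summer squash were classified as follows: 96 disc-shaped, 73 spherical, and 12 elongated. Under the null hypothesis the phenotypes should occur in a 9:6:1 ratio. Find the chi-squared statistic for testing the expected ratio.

Total ratio parts = 16. Expected numbers out of 181:
  disc-shaped: 181 × 9/16 = 101.8125
  spherical: 181 × 6/16 = 67.875
  elongated: 181 × 1/16 = 11.3125
χ² = Σ (O − E)² / E
  disc-shaped: (96 − 101.8125)² / 101.8125 = 0.3318
  spherical: (73 − 67.875)² / 67.875 = 0.3870
  elongated: (12 − 11.3125)² / 11.3125 = 0.0418
χ² = 0.3318 + 0.3870 + 0.0418 = 0.7606 ≈ 0.761

0.761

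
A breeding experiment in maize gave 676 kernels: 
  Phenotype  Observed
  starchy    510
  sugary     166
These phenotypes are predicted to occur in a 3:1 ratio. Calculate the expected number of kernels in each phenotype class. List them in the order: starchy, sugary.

507, 169

Total ratio parts = 4. Expected numbers out of 676:
  starchy: 676 × 3/4 = 507
  sugary: 676 × 1/4 = 169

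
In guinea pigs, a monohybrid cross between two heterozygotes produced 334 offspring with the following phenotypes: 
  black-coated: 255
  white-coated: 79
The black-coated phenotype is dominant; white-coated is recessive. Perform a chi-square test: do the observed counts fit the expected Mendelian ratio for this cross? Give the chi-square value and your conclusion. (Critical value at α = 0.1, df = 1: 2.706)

For a monohybrid cross between heterozygotes with complete dominance, the expected phenotypic ratio is 3:1.
Total ratio parts = 4. Expected numbers out of 334:
  black-coated: 334 × 3/4 = 250.5
  white-coated: 334 × 1/4 = 83.5
χ² = Σ (O − E)² / E
  black-coated: (255 − 250.5)² / 250.5 = 0.0808
  white-coated: (79 − 83.5)² / 83.5 = 0.2425
χ² = 0.0808 + 0.2425 = 0.3233 ≈ 0.323
Degrees of freedom = 2 − 1 = 1; critical value at α = 0.1 is 2.706.
Since 0.323 < 2.706, we fail to reject the null hypothesis — the data are consistent with the 3:1 ratio.

0.323; consistent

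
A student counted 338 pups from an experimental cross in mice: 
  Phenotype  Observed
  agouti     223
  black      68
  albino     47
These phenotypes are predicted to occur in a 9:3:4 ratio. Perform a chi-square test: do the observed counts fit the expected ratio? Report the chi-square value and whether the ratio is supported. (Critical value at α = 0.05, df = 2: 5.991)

22.664; not consistent

The 9:3:4 ratio has 16 parts, so with N = 338 the expected counts are:
  agouti: 338 × 9/16 = 190.125
  black: 338 × 3/16 = 63.375
  albino: 338 × 4/16 = 84.5
χ² = Σ (O − E)² / E
  agouti: (223 − 190.125)² / 190.125 = 5.6845
  black: (68 − 63.375)² / 63.375 = 0.3375
  albino: (47 − 84.5)² / 84.5 = 16.6420
χ² = 5.6845 + 0.3375 + 16.6420 = 22.664
Degrees of freedom = 3 − 1 = 2; critical value at α = 0.05 is 5.991.
Since 22.664 > 5.991, we reject the null hypothesis — the data do not fit the 9:3:4 ratio.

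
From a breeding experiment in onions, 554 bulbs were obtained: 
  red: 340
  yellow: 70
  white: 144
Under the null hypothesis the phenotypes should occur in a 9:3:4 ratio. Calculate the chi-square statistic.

Under the 9:3:4 hypothesis (Σ ratio = 16, N = 554):
  red: 554 × 9/16 = 311.625
  yellow: 554 × 3/16 = 103.875
  white: 554 × 4/16 = 138.5
χ² = Σ (O − E)² / E
  red: (340 − 311.625)² / 311.625 = 2.5837
  yellow: (70 − 103.875)² / 103.875 = 11.0471
  white: (144 − 138.5)² / 138.5 = 0.2184
χ² = 2.5837 + 11.0471 + 0.2184 = 13.8492 ≈ 13.849

13.849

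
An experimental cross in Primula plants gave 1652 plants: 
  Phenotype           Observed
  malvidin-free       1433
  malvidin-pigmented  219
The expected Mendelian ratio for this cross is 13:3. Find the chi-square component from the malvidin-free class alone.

Total ratio parts = 16. Expected numbers out of 1652:
  malvidin-free: 1652 × 13/16 = 1342.25
  malvidin-pigmented: 1652 × 3/16 = 309.75
Contribution of malvidin-free: (1433 − 1342.25)² / 1342.25 = 6.1356

6.136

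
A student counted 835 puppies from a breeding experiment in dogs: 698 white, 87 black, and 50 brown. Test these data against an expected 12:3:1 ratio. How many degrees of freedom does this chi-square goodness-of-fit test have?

2

A goodness-of-fit test with 3 phenotype classes has df = 3 − 1 = 2.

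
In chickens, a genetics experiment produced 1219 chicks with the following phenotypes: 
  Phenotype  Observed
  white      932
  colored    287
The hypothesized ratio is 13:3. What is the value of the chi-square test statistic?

Total ratio parts = 16. Expected numbers out of 1219:
  white: 1219 × 13/16 = 990.4375
  colored: 1219 × 3/16 = 228.5625
χ² = Σ (O − E)² / E
  white: (932 − 990.4375)² / 990.4375 = 3.4479
  colored: (287 − 228.5625)² / 228.5625 = 14.9410
χ² = 3.4479 + 14.9410 = 18.3889 ≈ 18.389

18.389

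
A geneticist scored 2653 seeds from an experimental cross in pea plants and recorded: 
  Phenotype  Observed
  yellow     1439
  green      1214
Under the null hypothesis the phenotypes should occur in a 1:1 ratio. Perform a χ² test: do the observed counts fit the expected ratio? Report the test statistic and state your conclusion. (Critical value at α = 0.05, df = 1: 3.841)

Under the 1:1 hypothesis (Σ ratio = 2, N = 2653):
  yellow: 2653 × 1/2 = 1326.5
  green: 2653 × 1/2 = 1326.5
χ² = Σ (O − E)² / E
  yellow: (1439 − 1326.5)² / 1326.5 = 9.5411
  green: (1214 − 1326.5)² / 1326.5 = 9.5411
χ² = 9.5411 + 9.5411 = 19.0822 ≈ 19.082
Degrees of freedom = 2 − 1 = 1; critical value at α = 0.05 is 3.841.
Since 19.082 > 3.841, we reject the null hypothesis — the data do not fit the 1:1 ratio.

19.082; not consistent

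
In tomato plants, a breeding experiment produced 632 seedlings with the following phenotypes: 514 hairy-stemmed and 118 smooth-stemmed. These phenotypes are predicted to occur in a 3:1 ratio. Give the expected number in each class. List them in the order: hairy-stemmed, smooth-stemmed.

Under the 3:1 hypothesis (Σ ratio = 4, N = 632):
  hairy-stemmed: 632 × 3/4 = 474
  smooth-stemmed: 632 × 1/4 = 158

474, 158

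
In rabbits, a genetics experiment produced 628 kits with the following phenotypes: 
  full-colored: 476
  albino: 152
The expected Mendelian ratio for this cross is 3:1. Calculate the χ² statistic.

0.212

Expected counts for N = 628 under a 3:1 ratio (total parts = 4):
  full-colored: 628 × 3/4 = 471
  albino: 628 × 1/4 = 157
χ² = Σ (O − E)² / E
  full-colored: (476 − 471)² / 471 = 0.0531
  albino: (152 − 157)² / 157 = 0.1592
χ² = 0.0531 + 0.1592 = 0.2123 ≈ 0.212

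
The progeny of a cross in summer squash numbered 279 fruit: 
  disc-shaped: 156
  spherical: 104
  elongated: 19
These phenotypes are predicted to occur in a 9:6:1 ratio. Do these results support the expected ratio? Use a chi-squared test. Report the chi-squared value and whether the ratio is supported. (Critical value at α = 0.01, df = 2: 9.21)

0.149; consistent

Expected counts for N = 279 under a 9:6:1 ratio (total parts = 16):
  disc-shaped: 279 × 9/16 = 156.9375
  spherical: 279 × 6/16 = 104.625
  elongated: 279 × 1/16 = 17.4375
χ² = Σ (O − E)² / E
  disc-shaped: (156 − 156.9375)² / 156.9375 = 0.0056
  spherical: (104 − 104.625)² / 104.625 = 0.0037
  elongated: (19 − 17.4375)² / 17.4375 = 0.1400
χ² = 0.0056 + 0.0037 + 0.1400 = 0.1493 ≈ 0.149
Degrees of freedom = 3 − 1 = 2; critical value at α = 0.01 is 9.21.
Since 0.149 < 9.21, we fail to reject the null hypothesis — the data are consistent with the 9:6:1 ratio.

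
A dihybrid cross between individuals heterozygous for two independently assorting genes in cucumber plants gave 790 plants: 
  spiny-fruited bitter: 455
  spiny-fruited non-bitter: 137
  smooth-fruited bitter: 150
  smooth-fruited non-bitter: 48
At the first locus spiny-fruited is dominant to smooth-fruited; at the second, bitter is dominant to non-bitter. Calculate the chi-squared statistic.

A dihybrid F₂ with independent assortment and complete dominance at both loci gives a 9:3:3:1 phenotypic ratio.
Total ratio parts = 16. Expected numbers out of 790:
  spiny-fruited bitter: 790 × 9/16 = 444.375
  spiny-fruited non-bitter: 790 × 3/16 = 148.125
  smooth-fruited bitter: 790 × 3/16 = 148.125
  smooth-fruited non-bitter: 790 × 1/16 = 49.375
χ² = Σ (O − E)² / E
  spiny-fruited bitter: (455 − 444.375)² / 444.375 = 0.2540
  spiny-fruited non-bitter: (137 − 148.125)² / 148.125 = 0.8355
  smooth-fruited bitter: (150 − 148.125)² / 148.125 = 0.0237
  smooth-fruited non-bitter: (48 − 49.375)² / 49.375 = 0.0383
χ² = 0.2540 + 0.8355 + 0.0237 + 0.0383 = 1.1515 ≈ 1.152

1.152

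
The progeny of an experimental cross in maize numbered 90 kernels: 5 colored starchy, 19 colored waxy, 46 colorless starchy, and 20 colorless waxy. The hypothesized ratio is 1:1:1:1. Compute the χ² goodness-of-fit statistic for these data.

38.978

Expected counts for N = 90 under a 1:1:1:1 ratio (total parts = 4):
  colored starchy: 90 × 1/4 = 22.5
  colored waxy: 90 × 1/4 = 22.5
  colorless starchy: 90 × 1/4 = 22.5
  colorless waxy: 90 × 1/4 = 22.5
χ² = Σ (O − E)² / E
  colored starchy: (5 − 22.5)² / 22.5 = 13.6111
  colored waxy: (19 − 22.5)² / 22.5 = 0.5444
  colorless starchy: (46 − 22.5)² / 22.5 = 24.5444
  colorless waxy: (20 − 22.5)² / 22.5 = 0.2778
χ² = 13.6111 + 0.5444 + 24.5444 + 0.2778 = 38.9777 ≈ 38.978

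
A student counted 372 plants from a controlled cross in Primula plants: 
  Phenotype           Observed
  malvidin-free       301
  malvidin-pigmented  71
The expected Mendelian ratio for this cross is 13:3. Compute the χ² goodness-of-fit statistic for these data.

0.028

Total ratio parts = 16. Expected numbers out of 372:
  malvidin-free: 372 × 13/16 = 302.25
  malvidin-pigmented: 372 × 3/16 = 69.75
χ² = Σ (O − E)² / E
  malvidin-free: (301 − 302.25)² / 302.25 = 0.0052
  malvidin-pigmented: (71 − 69.75)² / 69.75 = 0.0224
χ² = 0.0052 + 0.0224 = 0.0276 ≈ 0.028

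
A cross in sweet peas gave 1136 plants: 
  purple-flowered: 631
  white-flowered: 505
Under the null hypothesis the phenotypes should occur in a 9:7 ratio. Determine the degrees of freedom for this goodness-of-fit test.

A goodness-of-fit test with 2 phenotype classes has df = 2 − 1 = 1.

1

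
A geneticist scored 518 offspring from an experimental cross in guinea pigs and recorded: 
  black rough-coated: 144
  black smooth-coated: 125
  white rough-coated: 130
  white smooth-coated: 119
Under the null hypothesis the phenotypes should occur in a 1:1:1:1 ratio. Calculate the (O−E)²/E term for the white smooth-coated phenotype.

0.851

Under the 1:1:1:1 hypothesis (Σ ratio = 4, N = 518):
  black rough-coated: 518 × 1/4 = 129.5
  black smooth-coated: 518 × 1/4 = 129.5
  white rough-coated: 518 × 1/4 = 129.5
  white smooth-coated: 518 × 1/4 = 129.5
Contribution of white smooth-coated: (119 − 129.5)² / 129.5 = 0.8514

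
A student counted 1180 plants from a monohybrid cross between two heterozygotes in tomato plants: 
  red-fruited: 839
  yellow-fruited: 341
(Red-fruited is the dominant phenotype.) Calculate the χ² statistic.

9.564

For a monohybrid cross between heterozygotes with complete dominance, the expected phenotypic ratio is 3:1.
Expected counts for N = 1180 under a 3:1 ratio (total parts = 4):
  red-fruited: 1180 × 3/4 = 885
  yellow-fruited: 1180 × 1/4 = 295
χ² = Σ (O − E)² / E
  red-fruited: (839 − 885)² / 885 = 2.3910
  yellow-fruited: (341 − 295)² / 295 = 7.1729
χ² = 2.3910 + 7.1729 = 9.5639 ≈ 9.564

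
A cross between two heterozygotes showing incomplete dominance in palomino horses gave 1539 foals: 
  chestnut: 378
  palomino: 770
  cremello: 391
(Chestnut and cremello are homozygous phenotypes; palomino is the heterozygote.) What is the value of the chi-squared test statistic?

With incomplete dominance, a heterozygote × heterozygote cross gives a 1:2:1 phenotypic ratio.
The 1:2:1 ratio has 4 parts, so with N = 1539 the expected counts are:
  chestnut: 1539 × 1/4 = 384.75
  palomino: 1539 × 2/4 = 769.5
  cremello: 1539 × 1/4 = 384.75
χ² = Σ (O − E)² / E
  chestnut: (378 − 384.75)² / 384.75 = 0.1184
  palomino: (770 − 769.5)² / 769.5 = 0.0003
  cremello: (391 − 384.75)² / 384.75 = 0.1015
χ² = 0.1184 + 0.0003 + 0.1015 = 0.2202 ≈ 0.220

0.220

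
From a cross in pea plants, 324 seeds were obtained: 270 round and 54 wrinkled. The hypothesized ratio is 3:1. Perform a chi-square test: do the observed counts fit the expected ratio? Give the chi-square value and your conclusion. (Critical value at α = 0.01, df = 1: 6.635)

12.000; not consistent

Total ratio parts = 4. Expected numbers out of 324:
  round: 324 × 3/4 = 243
  wrinkled: 324 × 1/4 = 81
χ² = Σ (O − E)² / E
  round: (270 − 243)² / 243 = 3.0000
  wrinkled: (54 − 81)² / 81 = 9.0000
χ² = 3.0000 + 9.0000 = 12.000
Degrees of freedom = 2 − 1 = 1; critical value at α = 0.01 is 6.635.
Since 12.000 > 6.635, we reject the null hypothesis — the data do not fit the 3:1 ratio.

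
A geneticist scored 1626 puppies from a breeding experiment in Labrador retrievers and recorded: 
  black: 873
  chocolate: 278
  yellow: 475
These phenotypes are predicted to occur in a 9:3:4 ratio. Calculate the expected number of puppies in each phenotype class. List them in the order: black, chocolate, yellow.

914.625, 304.875, 406.5

Expected counts for N = 1626 under a 9:3:4 ratio (total parts = 16):
  black: 1626 × 9/16 = 914.625
  chocolate: 1626 × 3/16 = 304.875
  yellow: 1626 × 4/16 = 406.5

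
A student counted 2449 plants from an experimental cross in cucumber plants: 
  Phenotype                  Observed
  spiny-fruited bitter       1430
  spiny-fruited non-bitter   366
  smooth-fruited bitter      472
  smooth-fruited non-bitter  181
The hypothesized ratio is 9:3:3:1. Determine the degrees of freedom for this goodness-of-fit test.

3

A goodness-of-fit test with 4 phenotype classes has df = 4 − 1 = 3.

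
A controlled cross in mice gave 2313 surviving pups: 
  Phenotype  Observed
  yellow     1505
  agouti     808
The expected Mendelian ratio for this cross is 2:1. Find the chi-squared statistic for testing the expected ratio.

2.663

Total ratio parts = 3. Expected numbers out of 2313:
  yellow: 2313 × 2/3 = 1542
  agouti: 2313 × 1/3 = 771
χ² = Σ (O − E)² / E
  yellow: (1505 − 1542)² / 1542 = 0.8878
  agouti: (808 − 771)² / 771 = 1.7756
χ² = 0.8878 + 1.7756 = 2.6634 ≈ 2.663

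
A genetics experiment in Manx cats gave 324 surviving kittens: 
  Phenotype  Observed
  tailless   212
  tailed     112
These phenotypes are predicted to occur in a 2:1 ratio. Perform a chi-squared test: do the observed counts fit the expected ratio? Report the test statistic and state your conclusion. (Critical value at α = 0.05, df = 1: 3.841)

The 2:1 ratio has 3 parts, so with N = 324 the expected counts are:
  tailless: 324 × 2/3 = 216
  tailed: 324 × 1/3 = 108
χ² = Σ (O − E)² / E
  tailless: (212 − 216)² / 216 = 0.0741
  tailed: (112 − 108)² / 108 = 0.1481
χ² = 0.0741 + 0.1481 = 0.2222 ≈ 0.222
Degrees of freedom = 2 − 1 = 1; critical value at α = 0.05 is 3.841.
Since 0.222 < 3.841, we fail to reject the null hypothesis — the data are consistent with the 2:1 ratio.

0.222; consistent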